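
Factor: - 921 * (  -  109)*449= 3^1 * 109^1*307^1*449^1 =45074661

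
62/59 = 62/59 = 1.05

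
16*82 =1312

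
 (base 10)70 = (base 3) 2121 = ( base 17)42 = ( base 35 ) 20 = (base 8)106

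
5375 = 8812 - 3437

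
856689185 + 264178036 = 1120867221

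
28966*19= 550354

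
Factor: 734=2^1*367^1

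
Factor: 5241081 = 3^1*1747027^1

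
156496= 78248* 2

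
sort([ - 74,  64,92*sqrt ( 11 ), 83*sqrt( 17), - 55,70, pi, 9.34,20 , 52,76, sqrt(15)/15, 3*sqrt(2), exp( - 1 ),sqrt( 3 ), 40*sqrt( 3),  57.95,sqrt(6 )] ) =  [ - 74, - 55,sqrt (15 ) /15, exp( - 1 ),sqrt ( 3 ),sqrt( 6 ) , pi,3 *sqrt ( 2 ),  9.34,  20, 52,57.95, 64,  40*sqrt( 3 ),70  ,  76,92*sqrt ( 11 ), 83*sqrt( 17)]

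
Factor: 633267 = 3^2 *17^1*4139^1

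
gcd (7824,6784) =16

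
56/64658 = 28/32329 = 0.00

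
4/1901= 4/1901 = 0.00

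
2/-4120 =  - 1/2060 = - 0.00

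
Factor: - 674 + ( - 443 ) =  - 1117 =- 1117^1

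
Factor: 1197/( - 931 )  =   - 9/7 =- 3^2*7^ ( -1 ) 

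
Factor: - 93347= - 17^3*19^1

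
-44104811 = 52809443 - 96914254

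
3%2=1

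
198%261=198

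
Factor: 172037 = 89^1  *  1933^1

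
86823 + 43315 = 130138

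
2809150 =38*73925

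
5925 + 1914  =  7839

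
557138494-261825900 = 295312594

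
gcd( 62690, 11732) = 2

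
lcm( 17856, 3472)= 124992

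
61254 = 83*738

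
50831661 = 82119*619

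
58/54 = 1  +  2/27 = 1.07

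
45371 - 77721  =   - 32350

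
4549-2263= 2286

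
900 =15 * 60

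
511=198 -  - 313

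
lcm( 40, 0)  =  0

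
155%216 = 155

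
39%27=12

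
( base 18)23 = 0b100111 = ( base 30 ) 19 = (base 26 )1D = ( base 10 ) 39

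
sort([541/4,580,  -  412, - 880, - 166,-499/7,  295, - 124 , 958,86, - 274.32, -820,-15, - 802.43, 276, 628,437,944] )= [ - 880, - 820, - 802.43, - 412, - 274.32,-166, - 124, - 499/7, - 15,86,541/4,276, 295,437,580, 628, 944, 958] 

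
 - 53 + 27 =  - 26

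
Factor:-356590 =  - 2^1*5^1 * 13^2*211^1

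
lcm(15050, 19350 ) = 135450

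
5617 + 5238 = 10855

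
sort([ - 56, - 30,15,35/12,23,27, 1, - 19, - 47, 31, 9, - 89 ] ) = [ - 89, - 56,-47,-30 , - 19,1 , 35/12, 9,  15, 23,27,31 ] 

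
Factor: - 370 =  - 2^1*5^1*37^1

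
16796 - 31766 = - 14970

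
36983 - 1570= 35413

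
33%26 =7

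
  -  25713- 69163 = - 94876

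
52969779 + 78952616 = 131922395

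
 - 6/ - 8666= 3/4333 = 0.00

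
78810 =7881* 10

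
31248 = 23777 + 7471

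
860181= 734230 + 125951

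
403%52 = 39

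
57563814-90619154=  - 33055340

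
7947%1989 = 1980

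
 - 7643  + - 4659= - 12302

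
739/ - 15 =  -50 + 11/15 = - 49.27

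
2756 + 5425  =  8181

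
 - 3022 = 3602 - 6624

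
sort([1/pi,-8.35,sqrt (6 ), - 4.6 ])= [ - 8.35, - 4.6,1/pi , sqrt( 6)]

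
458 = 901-443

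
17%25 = 17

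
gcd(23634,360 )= 18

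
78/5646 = 13/941= 0.01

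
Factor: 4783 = 4783^1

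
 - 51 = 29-80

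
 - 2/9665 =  - 1 + 9663/9665 = - 0.00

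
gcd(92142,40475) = 1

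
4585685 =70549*65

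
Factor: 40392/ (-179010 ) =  - 44/195 =- 2^2*3^( - 1 )*5^(-1 ) * 11^1*13^( - 1) 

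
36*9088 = 327168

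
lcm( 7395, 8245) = 717315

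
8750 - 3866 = 4884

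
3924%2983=941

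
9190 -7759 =1431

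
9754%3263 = 3228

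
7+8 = 15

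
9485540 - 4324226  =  5161314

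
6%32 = 6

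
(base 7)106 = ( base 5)210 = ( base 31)1O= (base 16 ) 37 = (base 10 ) 55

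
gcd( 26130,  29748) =402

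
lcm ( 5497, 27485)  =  27485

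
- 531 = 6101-6632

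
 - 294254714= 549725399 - 843980113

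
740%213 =101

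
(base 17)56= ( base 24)3j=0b1011011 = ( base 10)91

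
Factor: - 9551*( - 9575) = 5^2*383^1*9551^1 = 91450825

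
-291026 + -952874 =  -1243900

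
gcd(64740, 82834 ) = 166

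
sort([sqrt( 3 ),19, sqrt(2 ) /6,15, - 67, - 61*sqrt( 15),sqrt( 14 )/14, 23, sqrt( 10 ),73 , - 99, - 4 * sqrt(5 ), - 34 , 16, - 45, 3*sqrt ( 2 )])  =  [ - 61*sqrt( 15 ), - 99, - 67, - 45 , - 34, - 4*sqrt ( 5 ), sqrt( 2)/6,sqrt( 14)/14,sqrt( 3 ),sqrt(10),3*sqrt (2 ) , 15,  16,  19,  23 , 73 ] 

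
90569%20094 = 10193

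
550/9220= 55/922 = 0.06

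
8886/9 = 2962/3 = 987.33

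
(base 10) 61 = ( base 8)75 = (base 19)34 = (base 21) 2J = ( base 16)3d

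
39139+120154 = 159293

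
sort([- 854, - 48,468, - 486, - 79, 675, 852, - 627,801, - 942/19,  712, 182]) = [ - 854, - 627, - 486, - 79, - 942/19, - 48, 182, 468, 675 , 712, 801,852 ]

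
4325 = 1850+2475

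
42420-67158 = - 24738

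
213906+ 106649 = 320555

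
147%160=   147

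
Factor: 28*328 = 9184= 2^5*7^1*41^1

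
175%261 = 175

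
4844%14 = 0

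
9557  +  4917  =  14474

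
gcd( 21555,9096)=3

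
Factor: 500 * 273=136500 = 2^2*3^1*5^3*7^1*13^1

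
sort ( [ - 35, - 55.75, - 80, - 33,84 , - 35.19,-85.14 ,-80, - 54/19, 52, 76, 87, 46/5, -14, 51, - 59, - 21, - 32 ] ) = [-85.14 , - 80,-80,  -  59, - 55.75, - 35.19, - 35, - 33, - 32, - 21, - 14, - 54/19 , 46/5, 51,  52, 76, 84, 87]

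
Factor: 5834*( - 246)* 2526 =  - 3625224264 = -2^3*3^2 * 41^1*421^1*2917^1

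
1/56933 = 1/56933 = 0.00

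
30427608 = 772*39414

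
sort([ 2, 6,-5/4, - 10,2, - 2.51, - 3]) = [ - 10, - 3, - 2.51, - 5/4, 2,2, 6 ]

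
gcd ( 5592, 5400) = 24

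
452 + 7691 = 8143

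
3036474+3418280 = 6454754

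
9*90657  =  815913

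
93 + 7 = 100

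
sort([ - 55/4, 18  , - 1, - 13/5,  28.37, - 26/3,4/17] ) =[-55/4, - 26/3, - 13/5, - 1,4/17, 18, 28.37]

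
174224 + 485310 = 659534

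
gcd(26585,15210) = 65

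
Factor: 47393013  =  3^1*15797671^1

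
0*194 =0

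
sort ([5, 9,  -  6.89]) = [  -  6.89, 5, 9] 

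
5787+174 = 5961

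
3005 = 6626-3621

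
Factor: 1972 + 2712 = 4684 = 2^2*1171^1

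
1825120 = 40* 45628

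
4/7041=4/7041 = 0.00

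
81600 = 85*960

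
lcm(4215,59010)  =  59010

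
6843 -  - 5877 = 12720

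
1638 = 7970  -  6332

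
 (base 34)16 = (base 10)40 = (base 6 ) 104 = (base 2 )101000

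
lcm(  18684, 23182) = 1251828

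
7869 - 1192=6677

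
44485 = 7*6355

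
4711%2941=1770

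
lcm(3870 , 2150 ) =19350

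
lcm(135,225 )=675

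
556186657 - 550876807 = 5309850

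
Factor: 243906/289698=13^1*59^1*911^( - 1)=767/911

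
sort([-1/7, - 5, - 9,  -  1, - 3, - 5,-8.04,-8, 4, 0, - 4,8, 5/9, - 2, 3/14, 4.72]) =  [  -  9,-8.04, -8, - 5,  -  5 ,- 4, - 3,-2, - 1,-1/7, 0, 3/14, 5/9, 4,4.72,  8] 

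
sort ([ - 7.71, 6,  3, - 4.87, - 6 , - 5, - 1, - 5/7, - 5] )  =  [ - 7.71, - 6, - 5, - 5, - 4.87, -1, - 5/7,3,6]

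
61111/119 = 513 + 64/119 = 513.54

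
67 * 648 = 43416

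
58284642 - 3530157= 54754485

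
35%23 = 12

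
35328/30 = 5888/5 = 1177.60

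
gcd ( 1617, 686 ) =49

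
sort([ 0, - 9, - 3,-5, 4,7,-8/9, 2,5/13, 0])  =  [ - 9, - 5, - 3,- 8/9,0,0, 5/13, 2,4,7] 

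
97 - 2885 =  - 2788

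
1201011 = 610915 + 590096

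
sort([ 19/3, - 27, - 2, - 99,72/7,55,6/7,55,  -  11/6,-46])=[ - 99, - 46, - 27, - 2,  -  11/6,6/7, 19/3,72/7 , 55,55] 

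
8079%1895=499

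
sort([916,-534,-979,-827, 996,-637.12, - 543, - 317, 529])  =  [ - 979 ,-827,-637.12, - 543,- 534, - 317,529,916, 996 ]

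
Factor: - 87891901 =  - 23^1 * 3821387^1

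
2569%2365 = 204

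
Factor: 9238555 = 5^1 * 47^1*39313^1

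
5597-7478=  -  1881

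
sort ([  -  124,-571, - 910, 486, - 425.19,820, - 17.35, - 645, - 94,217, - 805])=[ - 910, - 805,  -  645, - 571,-425.19,-124, - 94, - 17.35, 217,486, 820]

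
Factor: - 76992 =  -2^6 * 3^1 * 401^1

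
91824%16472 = 9464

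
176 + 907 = 1083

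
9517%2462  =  2131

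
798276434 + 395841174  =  1194117608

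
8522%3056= 2410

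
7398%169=131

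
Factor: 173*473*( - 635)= - 5^1*11^1*43^1*127^1*173^1 = - 51961415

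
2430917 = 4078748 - 1647831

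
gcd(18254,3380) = 2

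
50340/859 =58 + 518/859 = 58.60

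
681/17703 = 227/5901 = 0.04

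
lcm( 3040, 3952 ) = 39520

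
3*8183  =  24549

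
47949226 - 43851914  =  4097312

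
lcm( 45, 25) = 225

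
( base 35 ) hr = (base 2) 1001101110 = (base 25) om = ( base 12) 43a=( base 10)622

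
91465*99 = 9055035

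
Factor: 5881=5881^1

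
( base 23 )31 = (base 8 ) 106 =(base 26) 2i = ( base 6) 154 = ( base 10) 70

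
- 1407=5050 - 6457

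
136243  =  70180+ 66063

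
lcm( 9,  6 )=18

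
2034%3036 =2034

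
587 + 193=780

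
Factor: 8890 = 2^1*5^1*7^1 * 127^1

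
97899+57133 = 155032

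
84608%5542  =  1478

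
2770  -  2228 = 542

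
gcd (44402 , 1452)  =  2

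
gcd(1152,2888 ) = 8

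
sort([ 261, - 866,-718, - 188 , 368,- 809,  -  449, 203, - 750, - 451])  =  [ - 866, - 809, - 750, -718,  -  451, - 449,-188 , 203 , 261, 368]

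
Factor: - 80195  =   - 5^1*43^1*373^1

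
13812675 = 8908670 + 4904005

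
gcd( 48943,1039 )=1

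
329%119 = 91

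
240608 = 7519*32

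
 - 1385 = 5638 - 7023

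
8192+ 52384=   60576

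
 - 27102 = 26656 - 53758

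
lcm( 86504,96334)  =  4238696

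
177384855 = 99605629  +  77779226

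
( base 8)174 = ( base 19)6A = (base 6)324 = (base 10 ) 124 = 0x7C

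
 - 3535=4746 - 8281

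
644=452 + 192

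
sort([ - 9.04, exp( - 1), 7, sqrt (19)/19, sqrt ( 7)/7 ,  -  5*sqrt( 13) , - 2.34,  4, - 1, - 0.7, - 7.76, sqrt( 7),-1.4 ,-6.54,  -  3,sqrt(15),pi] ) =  [ - 5*sqrt ( 13), - 9.04,-7.76, - 6.54, - 3 ,  -  2.34, - 1.4, - 1,-0.7,sqrt( 19)/19,exp(  -  1),sqrt( 7) /7,sqrt(7), pi, sqrt( 15),4, 7]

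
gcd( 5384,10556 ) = 4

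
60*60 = 3600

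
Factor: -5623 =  - 5623^1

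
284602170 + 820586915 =1105189085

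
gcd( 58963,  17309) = 1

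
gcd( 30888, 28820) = 44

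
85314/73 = 1168 + 50/73 =1168.68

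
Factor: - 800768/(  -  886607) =2^11*17^1*23^1 * 886607^( - 1 )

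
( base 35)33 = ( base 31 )3F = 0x6c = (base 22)4k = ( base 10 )108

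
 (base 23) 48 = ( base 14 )72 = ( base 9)121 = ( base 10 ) 100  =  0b1100100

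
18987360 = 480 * 39557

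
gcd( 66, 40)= 2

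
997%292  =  121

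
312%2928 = 312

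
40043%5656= 451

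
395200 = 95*4160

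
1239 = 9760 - 8521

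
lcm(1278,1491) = 8946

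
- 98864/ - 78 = 1267 + 19/39 = 1267.49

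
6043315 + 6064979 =12108294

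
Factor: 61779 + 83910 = 145689=3^1*48563^1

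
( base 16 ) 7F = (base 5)1002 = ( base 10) 127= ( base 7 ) 241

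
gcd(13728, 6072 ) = 264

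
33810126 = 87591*386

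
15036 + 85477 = 100513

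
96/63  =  32/21 =1.52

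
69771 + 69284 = 139055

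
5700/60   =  95 = 95.00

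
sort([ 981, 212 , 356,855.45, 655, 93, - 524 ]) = [ - 524, 93, 212, 356, 655, 855.45, 981] 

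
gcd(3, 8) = 1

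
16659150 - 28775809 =-12116659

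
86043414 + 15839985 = 101883399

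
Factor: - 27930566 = - 2^1* 31^1*450493^1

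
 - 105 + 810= 705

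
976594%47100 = 34594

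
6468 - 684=5784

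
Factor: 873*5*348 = 2^2 * 3^3 * 5^1*29^1*97^1 = 1519020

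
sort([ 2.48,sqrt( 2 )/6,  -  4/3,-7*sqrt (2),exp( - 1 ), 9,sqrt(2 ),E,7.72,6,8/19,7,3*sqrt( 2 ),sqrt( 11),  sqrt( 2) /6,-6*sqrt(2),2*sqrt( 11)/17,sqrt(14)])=[ - 7*sqrt( 2) , - 6 * sqrt ( 2 ),- 4/3,sqrt ( 2)/6,sqrt(2)/6,exp(  -  1 ),2*sqrt(11) /17, 8/19,sqrt( 2 ),2.48, E,sqrt( 11 ),sqrt(14),3*sqrt(2 ),6 , 7,7.72, 9 ] 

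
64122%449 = 364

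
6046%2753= 540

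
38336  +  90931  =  129267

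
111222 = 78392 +32830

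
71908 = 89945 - 18037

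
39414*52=2049528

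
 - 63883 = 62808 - 126691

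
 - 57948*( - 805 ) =46648140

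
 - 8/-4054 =4/2027 = 0.00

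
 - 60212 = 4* ( - 15053) 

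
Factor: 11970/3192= 2^(  -  2 )*3^1*5^1 = 15/4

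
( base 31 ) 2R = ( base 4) 1121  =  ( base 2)1011001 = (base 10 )89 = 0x59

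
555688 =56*9923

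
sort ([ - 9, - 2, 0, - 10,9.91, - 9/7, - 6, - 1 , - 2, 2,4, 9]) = [ - 10, - 9, - 6, - 2, - 2,  -  9/7, - 1,  0,2, 4,  9,9.91]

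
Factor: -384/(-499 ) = 2^7*3^1*499^( - 1 ) 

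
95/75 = 1+4/15 = 1.27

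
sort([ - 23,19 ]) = [ - 23,19 ]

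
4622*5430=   25097460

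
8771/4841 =1+3930/4841 = 1.81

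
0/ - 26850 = 0/1=- 0.00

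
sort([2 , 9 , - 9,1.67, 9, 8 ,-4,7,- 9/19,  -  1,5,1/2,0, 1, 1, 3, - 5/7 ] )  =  [ - 9, - 4,-1, - 5/7, - 9/19, 0,  1/2, 1, 1, 1.67,2,3,5,7,  8, 9 , 9]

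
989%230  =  69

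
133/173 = 133/173 = 0.77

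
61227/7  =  8746 + 5/7 = 8746.71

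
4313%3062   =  1251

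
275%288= 275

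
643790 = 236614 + 407176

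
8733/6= 1455+1/2 = 1455.50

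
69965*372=26026980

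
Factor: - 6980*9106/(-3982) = 2^2*5^1*11^( - 1)* 29^1*157^1  *181^( - 1)*349^1 = 31779940/1991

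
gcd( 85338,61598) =2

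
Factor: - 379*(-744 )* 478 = 134784528  =  2^4 * 3^1 * 31^1*239^1*379^1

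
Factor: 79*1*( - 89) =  - 7031  =  - 79^1*89^1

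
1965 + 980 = 2945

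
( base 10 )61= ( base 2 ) 111101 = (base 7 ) 115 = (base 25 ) 2b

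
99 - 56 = 43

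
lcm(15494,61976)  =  61976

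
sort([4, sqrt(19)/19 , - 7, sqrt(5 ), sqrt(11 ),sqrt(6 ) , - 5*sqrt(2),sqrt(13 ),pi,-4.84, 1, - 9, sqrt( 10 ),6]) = [-9,  -  5*sqrt( 2), - 7, - 4.84, sqrt(19 ) /19,1,  sqrt( 5 ) , sqrt( 6),pi,  sqrt(10),sqrt( 11 ),  sqrt(13 ),  4,6 ]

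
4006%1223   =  337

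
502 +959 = 1461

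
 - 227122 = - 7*32446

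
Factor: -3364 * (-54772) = 184253008 = 2^4*29^2*13693^1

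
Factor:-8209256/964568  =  - 93287/10961= -  97^(-1) * 113^(- 1)*93287^1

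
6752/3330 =3376/1665 = 2.03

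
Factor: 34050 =2^1*3^1 * 5^2*227^1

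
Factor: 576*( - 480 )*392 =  - 108380160 = - 2^14*3^3*5^1*7^2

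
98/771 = 98/771 = 0.13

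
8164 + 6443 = 14607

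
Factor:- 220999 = - 31^1* 7129^1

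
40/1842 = 20/921= 0.02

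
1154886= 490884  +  664002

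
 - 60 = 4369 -4429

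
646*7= 4522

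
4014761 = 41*97921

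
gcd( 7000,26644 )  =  4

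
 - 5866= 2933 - 8799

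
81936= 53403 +28533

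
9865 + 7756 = 17621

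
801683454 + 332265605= 1133949059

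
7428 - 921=6507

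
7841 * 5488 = 43031408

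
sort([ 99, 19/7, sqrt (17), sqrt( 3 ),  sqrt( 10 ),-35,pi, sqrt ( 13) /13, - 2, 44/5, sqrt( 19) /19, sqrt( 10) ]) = [ - 35, - 2 , sqrt( 19 )/19,sqrt( 13 )/13 , sqrt( 3 ), 19/7,pi,sqrt( 10),sqrt(10),sqrt(17 ),44/5, 99]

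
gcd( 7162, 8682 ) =2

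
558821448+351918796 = 910740244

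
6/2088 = 1/348 = 0.00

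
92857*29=2692853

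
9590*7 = 67130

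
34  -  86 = -52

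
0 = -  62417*0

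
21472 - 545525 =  - 524053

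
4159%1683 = 793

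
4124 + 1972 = 6096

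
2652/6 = 442 = 442.00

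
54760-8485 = 46275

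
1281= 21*61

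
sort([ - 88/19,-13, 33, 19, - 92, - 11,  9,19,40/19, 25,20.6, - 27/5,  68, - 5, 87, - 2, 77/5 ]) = [ - 92,-13  , - 11,-27/5, - 5, - 88/19 ,- 2, 40/19,9, 77/5, 19,19,20.6,25, 33,68,87 ] 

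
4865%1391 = 692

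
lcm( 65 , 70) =910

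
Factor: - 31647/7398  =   - 2^( - 1) * 3^( - 2)*7^1*11^1=-77/18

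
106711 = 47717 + 58994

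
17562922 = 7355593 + 10207329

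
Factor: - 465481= -19^1*24499^1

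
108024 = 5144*21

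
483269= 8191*59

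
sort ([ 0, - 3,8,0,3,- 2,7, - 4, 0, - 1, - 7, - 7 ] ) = [ -7, - 7, - 4,  -  3 , - 2, - 1,0,0, 0, 3,7,8] 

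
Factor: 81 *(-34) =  - 2754 = - 2^1*3^4*17^1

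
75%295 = 75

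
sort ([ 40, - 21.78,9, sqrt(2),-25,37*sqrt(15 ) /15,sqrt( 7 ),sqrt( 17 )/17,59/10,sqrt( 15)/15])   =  [ - 25, - 21.78,sqrt(17)/17 , sqrt(15 ) /15,sqrt(2 ),sqrt(7),59/10,  9,37*sqrt( 15 )/15,40 ] 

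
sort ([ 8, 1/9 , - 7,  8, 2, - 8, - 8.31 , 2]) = [ - 8.31, - 8, - 7, 1/9  ,  2,2, 8,  8]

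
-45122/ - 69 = 45122/69 = 653.94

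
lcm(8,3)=24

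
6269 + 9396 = 15665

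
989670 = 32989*30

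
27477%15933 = 11544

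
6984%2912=1160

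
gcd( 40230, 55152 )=18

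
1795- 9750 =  - 7955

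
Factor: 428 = 2^2*107^1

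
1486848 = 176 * 8448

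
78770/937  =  84 + 62/937= 84.07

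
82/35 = 82/35 = 2.34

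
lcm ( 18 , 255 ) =1530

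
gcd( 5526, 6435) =9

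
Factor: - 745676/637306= - 372838/318653 = - 2^1 *186419^1*318653^( -1)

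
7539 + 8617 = 16156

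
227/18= 227/18  =  12.61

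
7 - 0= 7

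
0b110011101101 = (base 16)CED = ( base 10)3309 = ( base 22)6i9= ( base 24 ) 5hl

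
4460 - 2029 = 2431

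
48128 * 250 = 12032000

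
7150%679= 360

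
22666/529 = 22666/529 = 42.85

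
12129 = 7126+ 5003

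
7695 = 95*81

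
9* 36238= 326142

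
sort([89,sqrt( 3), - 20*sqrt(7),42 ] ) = [ - 20*sqrt( 7), sqrt ( 3 ),42, 89 ]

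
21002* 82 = 1722164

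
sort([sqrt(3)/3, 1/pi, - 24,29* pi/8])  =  [ - 24, 1/pi, sqrt(3 )/3, 29 * pi/8]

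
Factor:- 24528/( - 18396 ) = 4/3 = 2^2*3^( - 1 ) 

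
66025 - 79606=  - 13581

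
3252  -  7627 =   -  4375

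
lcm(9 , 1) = 9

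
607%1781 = 607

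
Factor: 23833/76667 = 23833^1*76667^ ( - 1)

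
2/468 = 1/234 = 0.00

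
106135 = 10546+95589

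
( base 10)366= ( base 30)c6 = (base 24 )F6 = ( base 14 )1C2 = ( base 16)16e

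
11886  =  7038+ 4848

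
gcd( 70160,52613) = 1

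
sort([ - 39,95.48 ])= [ - 39, 95.48]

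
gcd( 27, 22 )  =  1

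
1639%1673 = 1639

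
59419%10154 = 8649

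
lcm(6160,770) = 6160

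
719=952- 233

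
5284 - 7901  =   - 2617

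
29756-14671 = 15085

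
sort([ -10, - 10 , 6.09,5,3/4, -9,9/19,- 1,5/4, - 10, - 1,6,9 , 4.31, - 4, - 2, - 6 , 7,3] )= [ - 10, - 10, -10, - 9, - 6, - 4, - 2, - 1, - 1,9/19,3/4, 5/4,3, 4.31,5, 6,  6.09,7,9] 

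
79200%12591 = 3654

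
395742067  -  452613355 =  -  56871288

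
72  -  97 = - 25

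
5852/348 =1463/87 = 16.82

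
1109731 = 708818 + 400913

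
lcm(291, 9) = 873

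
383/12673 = 383/12673= 0.03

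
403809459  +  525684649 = 929494108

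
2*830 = 1660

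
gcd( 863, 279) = 1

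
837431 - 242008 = 595423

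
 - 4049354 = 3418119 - 7467473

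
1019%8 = 3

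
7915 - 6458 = 1457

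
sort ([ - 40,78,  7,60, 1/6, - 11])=[ - 40, - 11, 1/6, 7, 60,  78 ]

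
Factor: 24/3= 8 = 2^3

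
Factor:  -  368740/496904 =  -  515/694 = -2^( - 1 )*5^1*103^1*347^( -1 )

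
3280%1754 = 1526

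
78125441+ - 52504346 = 25621095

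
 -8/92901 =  - 8/92901 = - 0.00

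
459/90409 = 459/90409 = 0.01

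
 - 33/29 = -2 + 25/29 = - 1.14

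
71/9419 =71/9419  =  0.01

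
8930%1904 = 1314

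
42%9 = 6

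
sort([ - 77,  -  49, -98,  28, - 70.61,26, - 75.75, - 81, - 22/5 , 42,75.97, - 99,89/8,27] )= [ - 99, - 98, - 81, - 77, - 75.75,-70.61, - 49,  -  22/5 , 89/8, 26, 27,  28,42 , 75.97]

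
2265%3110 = 2265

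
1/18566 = 1/18566 = 0.00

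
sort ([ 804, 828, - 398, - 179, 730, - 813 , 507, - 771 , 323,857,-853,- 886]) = [ - 886 , - 853, - 813, - 771 , - 398, - 179,323, 507,730 , 804,828, 857 ]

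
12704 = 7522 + 5182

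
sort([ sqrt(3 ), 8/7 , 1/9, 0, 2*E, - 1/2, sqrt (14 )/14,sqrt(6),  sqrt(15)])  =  [-1/2,0, 1/9 , sqrt( 14 )/14 , 8/7,sqrt(3), sqrt( 6 ) , sqrt( 15 ),2*E]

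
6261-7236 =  - 975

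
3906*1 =3906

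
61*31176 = 1901736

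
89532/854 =104 + 358/427 = 104.84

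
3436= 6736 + - 3300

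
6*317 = 1902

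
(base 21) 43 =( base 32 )2N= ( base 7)153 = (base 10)87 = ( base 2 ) 1010111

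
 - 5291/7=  - 5291/7 = - 755.86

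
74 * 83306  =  6164644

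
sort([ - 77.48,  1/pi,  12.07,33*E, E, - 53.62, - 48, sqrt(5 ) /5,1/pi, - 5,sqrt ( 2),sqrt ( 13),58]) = [ - 77.48,-53.62, - 48, - 5,1/pi, 1/pi , sqrt( 5) /5,sqrt( 2 ),E,sqrt( 13), 12.07,58,33*E]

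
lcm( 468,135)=7020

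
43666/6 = 21833/3 = 7277.67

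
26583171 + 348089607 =374672778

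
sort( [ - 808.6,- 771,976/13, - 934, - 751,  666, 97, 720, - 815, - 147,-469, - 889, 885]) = [- 934, - 889, - 815, - 808.6, - 771, - 751, - 469,  -  147, 976/13 , 97, 666 , 720, 885]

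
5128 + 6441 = 11569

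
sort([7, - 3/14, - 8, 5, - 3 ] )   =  [-8,-3, - 3/14, 5,  7 ]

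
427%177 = 73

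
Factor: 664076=2^2*7^1*37^1 * 641^1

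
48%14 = 6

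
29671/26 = 1141 + 5/26 = 1141.19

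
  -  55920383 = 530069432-585989815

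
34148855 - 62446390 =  - 28297535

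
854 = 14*61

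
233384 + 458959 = 692343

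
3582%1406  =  770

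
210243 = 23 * 9141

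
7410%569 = 13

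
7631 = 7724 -93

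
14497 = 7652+6845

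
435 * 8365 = 3638775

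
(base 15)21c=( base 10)477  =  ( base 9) 580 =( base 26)i9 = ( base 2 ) 111011101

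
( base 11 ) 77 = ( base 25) 39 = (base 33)2I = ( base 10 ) 84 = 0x54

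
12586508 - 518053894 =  - 505467386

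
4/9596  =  1/2399 =0.00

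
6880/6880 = 1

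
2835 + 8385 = 11220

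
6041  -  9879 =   -  3838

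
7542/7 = 7542/7 = 1077.43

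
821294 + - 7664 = 813630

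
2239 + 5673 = 7912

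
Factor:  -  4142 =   -  2^1*19^1*109^1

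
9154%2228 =242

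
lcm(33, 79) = 2607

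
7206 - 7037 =169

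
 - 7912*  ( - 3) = 23736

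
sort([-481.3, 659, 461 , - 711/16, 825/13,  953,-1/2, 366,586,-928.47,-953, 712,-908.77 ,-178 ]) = [ - 953, - 928.47,-908.77, - 481.3, - 178, - 711/16 ,-1/2, 825/13,  366,461, 586,  659, 712, 953 ]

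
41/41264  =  41/41264 = 0.00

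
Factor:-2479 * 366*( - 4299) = 3900542886 = 2^1*3^2*37^1 * 61^1 * 67^1 * 1433^1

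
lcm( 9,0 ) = 0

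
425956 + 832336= 1258292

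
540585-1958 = 538627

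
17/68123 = 17/68123 = 0.00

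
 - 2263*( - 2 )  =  4526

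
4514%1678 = 1158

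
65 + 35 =100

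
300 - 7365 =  - 7065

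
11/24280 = 11/24280  =  0.00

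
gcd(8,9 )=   1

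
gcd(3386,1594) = 2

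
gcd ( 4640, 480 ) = 160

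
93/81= 31/27 = 1.15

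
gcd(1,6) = 1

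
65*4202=273130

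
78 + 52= 130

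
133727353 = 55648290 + 78079063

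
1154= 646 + 508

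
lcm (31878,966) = 31878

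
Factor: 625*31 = 19375 = 5^4*31^1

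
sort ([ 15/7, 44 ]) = [15/7,44 ]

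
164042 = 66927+97115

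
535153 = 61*8773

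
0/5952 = 0= 0.00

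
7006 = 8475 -1469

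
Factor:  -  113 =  - 113^1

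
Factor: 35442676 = 2^2 *19^1*113^1*4127^1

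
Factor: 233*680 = 158440 = 2^3 * 5^1*17^1 * 233^1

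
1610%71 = 48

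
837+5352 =6189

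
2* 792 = 1584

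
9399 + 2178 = 11577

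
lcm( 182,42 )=546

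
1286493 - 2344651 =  - 1058158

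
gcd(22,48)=2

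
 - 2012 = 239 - 2251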